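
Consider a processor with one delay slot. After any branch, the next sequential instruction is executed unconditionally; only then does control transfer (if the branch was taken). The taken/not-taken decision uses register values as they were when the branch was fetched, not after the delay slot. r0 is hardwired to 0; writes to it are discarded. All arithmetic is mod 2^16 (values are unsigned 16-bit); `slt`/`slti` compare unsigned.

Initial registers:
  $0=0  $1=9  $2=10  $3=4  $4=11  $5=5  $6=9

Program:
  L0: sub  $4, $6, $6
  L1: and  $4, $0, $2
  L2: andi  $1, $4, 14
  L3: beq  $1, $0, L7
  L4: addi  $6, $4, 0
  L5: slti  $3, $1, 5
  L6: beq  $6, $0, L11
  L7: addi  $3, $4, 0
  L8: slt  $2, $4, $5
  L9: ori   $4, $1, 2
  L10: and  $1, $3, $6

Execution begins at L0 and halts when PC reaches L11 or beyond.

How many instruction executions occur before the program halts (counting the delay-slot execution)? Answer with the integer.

  step pc=0: sub  $4, $6, $6  regs=(0,9,10,4,0,5,9)
  step pc=1: and  $4, $0, $2  regs=(0,9,10,4,0,5,9)
  step pc=2: andi  $1, $4, 14  regs=(0,0,10,4,0,5,9)
  step pc=3: beq  $1, $0, L7  cond=T  regs=(0,0,10,4,0,5,9)
  step pc=4: addi  $6, $4, 0  regs=(0,0,10,4,0,5,0)
  step pc=7: addi  $3, $4, 0  regs=(0,0,10,0,0,5,0)
  step pc=8: slt  $2, $4, $5  regs=(0,0,1,0,0,5,0)
  step pc=9: ori   $4, $1, 2  regs=(0,0,1,0,2,5,0)
  step pc=10: and  $1, $3, $6  regs=(0,0,1,0,2,5,0)

9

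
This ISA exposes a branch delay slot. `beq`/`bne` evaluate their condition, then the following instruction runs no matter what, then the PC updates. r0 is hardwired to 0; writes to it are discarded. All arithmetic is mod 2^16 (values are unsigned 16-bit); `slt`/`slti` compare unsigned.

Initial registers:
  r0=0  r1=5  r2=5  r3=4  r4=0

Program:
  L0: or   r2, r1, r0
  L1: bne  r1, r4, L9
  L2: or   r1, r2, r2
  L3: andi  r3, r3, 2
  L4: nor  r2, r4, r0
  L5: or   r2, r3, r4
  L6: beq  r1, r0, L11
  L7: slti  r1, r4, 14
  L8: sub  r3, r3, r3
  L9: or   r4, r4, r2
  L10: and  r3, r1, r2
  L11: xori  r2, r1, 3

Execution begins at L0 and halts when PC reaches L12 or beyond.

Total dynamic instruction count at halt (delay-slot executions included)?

#0 or   r2, r1, r0 ; 0/5/5/4/0
#1 bne  r1, r4, L9 ; 0/5/5/4/0 ; →target
#2 or   r1, r2, r2 ; 0/5/5/4/0
#9 or   r4, r4, r2 ; 0/5/5/4/5
#10 and  r3, r1, r2 ; 0/5/5/5/5
#11 xori  r2, r1, 3 ; 0/5/6/5/5

6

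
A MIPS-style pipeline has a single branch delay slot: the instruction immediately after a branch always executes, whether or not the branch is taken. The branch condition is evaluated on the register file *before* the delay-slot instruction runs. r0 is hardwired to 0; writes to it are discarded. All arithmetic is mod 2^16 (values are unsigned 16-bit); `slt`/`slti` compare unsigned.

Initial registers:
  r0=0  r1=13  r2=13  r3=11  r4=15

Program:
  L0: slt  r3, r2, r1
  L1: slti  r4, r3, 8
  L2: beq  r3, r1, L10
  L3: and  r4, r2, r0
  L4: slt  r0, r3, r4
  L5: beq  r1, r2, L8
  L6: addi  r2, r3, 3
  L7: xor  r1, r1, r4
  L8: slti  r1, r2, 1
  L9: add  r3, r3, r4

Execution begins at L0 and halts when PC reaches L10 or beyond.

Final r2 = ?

  step pc=0: slt  r3, r2, r1  regs=(0,13,13,0,15)
  step pc=1: slti  r4, r3, 8  regs=(0,13,13,0,1)
  step pc=2: beq  r3, r1, L10  cond=F  regs=(0,13,13,0,1)
  step pc=3: and  r4, r2, r0  regs=(0,13,13,0,0)
  step pc=4: slt  r0, r3, r4  regs=(0,13,13,0,0)
  step pc=5: beq  r1, r2, L8  cond=T  regs=(0,13,13,0,0)
  step pc=6: addi  r2, r3, 3  regs=(0,13,3,0,0)
  step pc=8: slti  r1, r2, 1  regs=(0,0,3,0,0)
  step pc=9: add  r3, r3, r4  regs=(0,0,3,0,0)

3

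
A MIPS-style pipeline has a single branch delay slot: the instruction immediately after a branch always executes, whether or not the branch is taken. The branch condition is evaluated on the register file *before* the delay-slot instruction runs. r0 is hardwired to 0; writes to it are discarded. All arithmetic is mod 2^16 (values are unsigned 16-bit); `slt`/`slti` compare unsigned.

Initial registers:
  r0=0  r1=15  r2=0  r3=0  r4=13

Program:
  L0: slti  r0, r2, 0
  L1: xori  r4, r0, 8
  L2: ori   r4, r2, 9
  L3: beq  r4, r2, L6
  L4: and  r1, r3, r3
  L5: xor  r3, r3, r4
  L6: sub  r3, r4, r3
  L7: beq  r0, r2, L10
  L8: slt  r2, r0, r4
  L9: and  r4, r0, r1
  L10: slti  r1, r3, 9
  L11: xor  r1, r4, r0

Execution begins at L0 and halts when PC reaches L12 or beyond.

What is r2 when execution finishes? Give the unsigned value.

1

PC=0  slti  r0, r2, 0        | r0=0 r1=15 r2=0 r3=0 r4=13
PC=1  xori  r4, r0, 8        | r0=0 r1=15 r2=0 r3=0 r4=8
PC=2  ori   r4, r2, 9        | r0=0 r1=15 r2=0 r3=0 r4=9
PC=3  beq  r4, r2, L6        | r0=0 r1=15 r2=0 r3=0 r4=9  [not taken]
PC=4  and  r1, r3, r3        | r0=0 r1=0 r2=0 r3=0 r4=9
PC=5  xor  r3, r3, r4        | r0=0 r1=0 r2=0 r3=9 r4=9
PC=6  sub  r3, r4, r3        | r0=0 r1=0 r2=0 r3=0 r4=9
PC=7  beq  r0, r2, L10       | r0=0 r1=0 r2=0 r3=0 r4=9  [TAKEN]
PC=8  slt  r2, r0, r4        | r0=0 r1=0 r2=1 r3=0 r4=9
PC=10 slti  r1, r3, 9        | r0=0 r1=1 r2=1 r3=0 r4=9
PC=11 xor  r1, r4, r0        | r0=0 r1=9 r2=1 r3=0 r4=9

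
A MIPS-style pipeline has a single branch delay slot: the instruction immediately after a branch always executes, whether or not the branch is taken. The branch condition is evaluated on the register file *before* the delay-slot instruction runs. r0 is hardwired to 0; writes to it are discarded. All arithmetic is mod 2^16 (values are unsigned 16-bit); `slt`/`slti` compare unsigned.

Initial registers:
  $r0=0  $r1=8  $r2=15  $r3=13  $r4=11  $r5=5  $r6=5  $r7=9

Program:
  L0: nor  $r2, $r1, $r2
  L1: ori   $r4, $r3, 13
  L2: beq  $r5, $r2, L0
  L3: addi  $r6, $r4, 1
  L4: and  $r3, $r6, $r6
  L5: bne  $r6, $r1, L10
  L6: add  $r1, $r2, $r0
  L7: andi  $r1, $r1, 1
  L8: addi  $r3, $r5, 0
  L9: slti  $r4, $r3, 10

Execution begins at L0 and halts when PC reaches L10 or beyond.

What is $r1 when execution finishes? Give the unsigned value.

  step pc=0: nor  $r2, $r1, $r2  regs=(0,8,65520,13,11,5,5,9)
  step pc=1: ori   $r4, $r3, 13  regs=(0,8,65520,13,13,5,5,9)
  step pc=2: beq  $r5, $r2, L0  cond=F  regs=(0,8,65520,13,13,5,5,9)
  step pc=3: addi  $r6, $r4, 1  regs=(0,8,65520,13,13,5,14,9)
  step pc=4: and  $r3, $r6, $r6  regs=(0,8,65520,14,13,5,14,9)
  step pc=5: bne  $r6, $r1, L10  cond=T  regs=(0,8,65520,14,13,5,14,9)
  step pc=6: add  $r1, $r2, $r0  regs=(0,65520,65520,14,13,5,14,9)

65520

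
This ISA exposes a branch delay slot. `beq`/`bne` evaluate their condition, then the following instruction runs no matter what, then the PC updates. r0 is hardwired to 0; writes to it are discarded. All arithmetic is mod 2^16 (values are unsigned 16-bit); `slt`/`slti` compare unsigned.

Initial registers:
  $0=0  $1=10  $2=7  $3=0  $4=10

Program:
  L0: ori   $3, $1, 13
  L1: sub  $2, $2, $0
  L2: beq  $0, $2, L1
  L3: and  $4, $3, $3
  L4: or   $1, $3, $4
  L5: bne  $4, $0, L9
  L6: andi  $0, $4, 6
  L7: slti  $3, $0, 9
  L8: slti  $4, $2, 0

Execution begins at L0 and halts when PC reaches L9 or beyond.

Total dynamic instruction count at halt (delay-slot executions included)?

[0] ori   $3, $1, 13  →  {$0:0, $1:10, $2:7, $3:15, $4:10}
[1] sub  $2, $2, $0  →  {$0:0, $1:10, $2:7, $3:15, $4:10}
[2] beq  $0, $2, L1  →  {$0:0, $1:10, $2:7, $3:15, $4:10}  ⟨branch fallthrough⟩
[3] and  $4, $3, $3  →  {$0:0, $1:10, $2:7, $3:15, $4:15}
[4] or   $1, $3, $4  →  {$0:0, $1:15, $2:7, $3:15, $4:15}
[5] bne  $4, $0, L9  →  {$0:0, $1:15, $2:7, $3:15, $4:15}  ⟨branch taken⟩
[6] andi  $0, $4, 6  →  {$0:0, $1:15, $2:7, $3:15, $4:15}

7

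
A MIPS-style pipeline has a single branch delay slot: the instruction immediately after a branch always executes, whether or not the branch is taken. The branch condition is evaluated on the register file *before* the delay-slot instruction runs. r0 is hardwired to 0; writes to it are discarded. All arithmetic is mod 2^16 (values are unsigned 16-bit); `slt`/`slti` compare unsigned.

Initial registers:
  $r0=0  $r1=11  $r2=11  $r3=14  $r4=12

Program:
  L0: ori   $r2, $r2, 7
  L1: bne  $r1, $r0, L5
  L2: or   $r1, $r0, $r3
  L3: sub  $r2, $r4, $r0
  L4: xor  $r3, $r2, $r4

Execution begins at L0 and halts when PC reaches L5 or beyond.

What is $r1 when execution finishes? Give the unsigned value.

#0 ori   $r2, $r2, 7 ; 0/11/15/14/12
#1 bne  $r1, $r0, L5 ; 0/11/15/14/12 ; →target
#2 or   $r1, $r0, $r3 ; 0/14/15/14/12

14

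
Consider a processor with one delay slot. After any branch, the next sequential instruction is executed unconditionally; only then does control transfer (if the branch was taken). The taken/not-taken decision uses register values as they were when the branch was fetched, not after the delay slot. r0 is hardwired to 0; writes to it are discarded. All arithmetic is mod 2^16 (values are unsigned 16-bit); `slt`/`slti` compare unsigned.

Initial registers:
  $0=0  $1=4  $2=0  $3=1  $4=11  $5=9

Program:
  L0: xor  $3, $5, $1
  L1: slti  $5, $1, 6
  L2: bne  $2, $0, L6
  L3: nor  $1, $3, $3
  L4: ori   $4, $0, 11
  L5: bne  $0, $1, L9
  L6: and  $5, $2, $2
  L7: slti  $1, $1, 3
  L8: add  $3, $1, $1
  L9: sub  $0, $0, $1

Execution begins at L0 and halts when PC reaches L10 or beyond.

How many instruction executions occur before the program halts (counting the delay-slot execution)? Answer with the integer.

  step pc=0: xor  $3, $5, $1  regs=(0,4,0,13,11,9)
  step pc=1: slti  $5, $1, 6  regs=(0,4,0,13,11,1)
  step pc=2: bne  $2, $0, L6  cond=F  regs=(0,4,0,13,11,1)
  step pc=3: nor  $1, $3, $3  regs=(0,65522,0,13,11,1)
  step pc=4: ori   $4, $0, 11  regs=(0,65522,0,13,11,1)
  step pc=5: bne  $0, $1, L9  cond=T  regs=(0,65522,0,13,11,1)
  step pc=6: and  $5, $2, $2  regs=(0,65522,0,13,11,0)
  step pc=9: sub  $0, $0, $1  regs=(0,65522,0,13,11,0)

8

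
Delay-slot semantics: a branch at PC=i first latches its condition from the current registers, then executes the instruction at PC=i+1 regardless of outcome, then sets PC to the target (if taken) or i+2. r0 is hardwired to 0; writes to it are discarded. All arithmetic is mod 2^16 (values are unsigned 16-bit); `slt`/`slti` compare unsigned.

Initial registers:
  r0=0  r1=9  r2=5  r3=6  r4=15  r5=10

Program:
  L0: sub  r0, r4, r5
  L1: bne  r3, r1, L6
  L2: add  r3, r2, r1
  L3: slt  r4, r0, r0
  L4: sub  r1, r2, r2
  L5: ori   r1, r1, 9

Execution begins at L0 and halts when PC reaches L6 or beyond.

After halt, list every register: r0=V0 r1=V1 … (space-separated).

[0] sub  r0, r4, r5  →  {r0:0, r1:9, r2:5, r3:6, r4:15, r5:10}
[1] bne  r3, r1, L6  →  {r0:0, r1:9, r2:5, r3:6, r4:15, r5:10}  ⟨branch taken⟩
[2] add  r3, r2, r1  →  {r0:0, r1:9, r2:5, r3:14, r4:15, r5:10}

r0=0 r1=9 r2=5 r3=14 r4=15 r5=10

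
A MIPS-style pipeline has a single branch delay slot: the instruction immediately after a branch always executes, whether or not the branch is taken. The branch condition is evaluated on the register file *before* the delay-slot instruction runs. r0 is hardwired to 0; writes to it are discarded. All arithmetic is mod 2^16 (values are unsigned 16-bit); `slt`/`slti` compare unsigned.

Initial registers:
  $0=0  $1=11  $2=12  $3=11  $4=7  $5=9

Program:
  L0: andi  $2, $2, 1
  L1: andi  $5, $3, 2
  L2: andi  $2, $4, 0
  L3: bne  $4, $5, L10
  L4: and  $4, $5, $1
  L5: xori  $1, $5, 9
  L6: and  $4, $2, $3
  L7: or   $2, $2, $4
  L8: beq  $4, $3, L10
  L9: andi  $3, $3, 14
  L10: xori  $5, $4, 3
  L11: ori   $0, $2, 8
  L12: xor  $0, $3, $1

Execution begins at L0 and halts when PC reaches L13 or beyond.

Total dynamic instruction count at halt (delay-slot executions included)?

[0] andi  $2, $2, 1  →  {$0:0, $1:11, $2:0, $3:11, $4:7, $5:9}
[1] andi  $5, $3, 2  →  {$0:0, $1:11, $2:0, $3:11, $4:7, $5:2}
[2] andi  $2, $4, 0  →  {$0:0, $1:11, $2:0, $3:11, $4:7, $5:2}
[3] bne  $4, $5, L10  →  {$0:0, $1:11, $2:0, $3:11, $4:7, $5:2}  ⟨branch taken⟩
[4] and  $4, $5, $1  →  {$0:0, $1:11, $2:0, $3:11, $4:2, $5:2}
[10] xori  $5, $4, 3  →  {$0:0, $1:11, $2:0, $3:11, $4:2, $5:1}
[11] ori   $0, $2, 8  →  {$0:0, $1:11, $2:0, $3:11, $4:2, $5:1}
[12] xor  $0, $3, $1  →  {$0:0, $1:11, $2:0, $3:11, $4:2, $5:1}

8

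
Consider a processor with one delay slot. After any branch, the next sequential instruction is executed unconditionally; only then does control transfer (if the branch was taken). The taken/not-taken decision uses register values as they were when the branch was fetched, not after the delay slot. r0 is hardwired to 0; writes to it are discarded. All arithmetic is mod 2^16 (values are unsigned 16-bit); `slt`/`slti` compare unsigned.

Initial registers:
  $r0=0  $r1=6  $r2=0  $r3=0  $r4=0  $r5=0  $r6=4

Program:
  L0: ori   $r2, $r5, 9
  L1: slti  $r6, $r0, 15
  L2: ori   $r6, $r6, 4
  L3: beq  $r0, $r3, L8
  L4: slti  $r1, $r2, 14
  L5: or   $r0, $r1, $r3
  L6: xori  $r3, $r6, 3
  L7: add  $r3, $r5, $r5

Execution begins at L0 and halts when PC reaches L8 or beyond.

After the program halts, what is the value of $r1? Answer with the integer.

PC=0  ori   $r2, $r5, 9      | $r0=0 $r1=6 $r2=9 $r3=0 $r4=0 $r5=0 $r6=4
PC=1  slti  $r6, $r0, 15     | $r0=0 $r1=6 $r2=9 $r3=0 $r4=0 $r5=0 $r6=1
PC=2  ori   $r6, $r6, 4      | $r0=0 $r1=6 $r2=9 $r3=0 $r4=0 $r5=0 $r6=5
PC=3  beq  $r0, $r3, L8      | $r0=0 $r1=6 $r2=9 $r3=0 $r4=0 $r5=0 $r6=5  [TAKEN]
PC=4  slti  $r1, $r2, 14     | $r0=0 $r1=1 $r2=9 $r3=0 $r4=0 $r5=0 $r6=5

1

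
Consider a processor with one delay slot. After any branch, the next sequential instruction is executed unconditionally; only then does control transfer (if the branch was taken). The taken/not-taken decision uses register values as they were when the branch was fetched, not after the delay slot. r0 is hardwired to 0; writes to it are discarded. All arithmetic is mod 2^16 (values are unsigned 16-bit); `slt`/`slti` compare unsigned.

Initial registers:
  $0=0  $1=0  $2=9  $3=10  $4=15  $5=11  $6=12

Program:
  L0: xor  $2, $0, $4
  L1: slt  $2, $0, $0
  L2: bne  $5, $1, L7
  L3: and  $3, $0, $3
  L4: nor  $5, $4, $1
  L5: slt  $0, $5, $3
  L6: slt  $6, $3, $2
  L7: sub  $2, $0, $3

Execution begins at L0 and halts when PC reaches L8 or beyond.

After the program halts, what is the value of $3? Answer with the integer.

[0] xor  $2, $0, $4  →  {$0:0, $1:0, $2:15, $3:10, $4:15, $5:11, $6:12}
[1] slt  $2, $0, $0  →  {$0:0, $1:0, $2:0, $3:10, $4:15, $5:11, $6:12}
[2] bne  $5, $1, L7  →  {$0:0, $1:0, $2:0, $3:10, $4:15, $5:11, $6:12}  ⟨branch taken⟩
[3] and  $3, $0, $3  →  {$0:0, $1:0, $2:0, $3:0, $4:15, $5:11, $6:12}
[7] sub  $2, $0, $3  →  {$0:0, $1:0, $2:0, $3:0, $4:15, $5:11, $6:12}

0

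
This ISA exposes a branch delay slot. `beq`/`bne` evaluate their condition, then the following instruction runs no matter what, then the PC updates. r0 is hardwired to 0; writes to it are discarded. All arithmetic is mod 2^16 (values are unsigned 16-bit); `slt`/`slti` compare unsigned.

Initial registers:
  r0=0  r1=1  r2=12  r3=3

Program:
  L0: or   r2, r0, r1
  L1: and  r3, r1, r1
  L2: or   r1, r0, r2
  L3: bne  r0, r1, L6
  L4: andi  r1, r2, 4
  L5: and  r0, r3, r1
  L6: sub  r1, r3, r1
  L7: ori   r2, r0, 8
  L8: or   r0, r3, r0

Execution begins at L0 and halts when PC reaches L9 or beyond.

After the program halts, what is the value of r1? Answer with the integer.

#0 or   r2, r0, r1 ; 0/1/1/3
#1 and  r3, r1, r1 ; 0/1/1/1
#2 or   r1, r0, r2 ; 0/1/1/1
#3 bne  r0, r1, L6 ; 0/1/1/1 ; →target
#4 andi  r1, r2, 4 ; 0/0/1/1
#6 sub  r1, r3, r1 ; 0/1/1/1
#7 ori   r2, r0, 8 ; 0/1/8/1
#8 or   r0, r3, r0 ; 0/1/8/1

1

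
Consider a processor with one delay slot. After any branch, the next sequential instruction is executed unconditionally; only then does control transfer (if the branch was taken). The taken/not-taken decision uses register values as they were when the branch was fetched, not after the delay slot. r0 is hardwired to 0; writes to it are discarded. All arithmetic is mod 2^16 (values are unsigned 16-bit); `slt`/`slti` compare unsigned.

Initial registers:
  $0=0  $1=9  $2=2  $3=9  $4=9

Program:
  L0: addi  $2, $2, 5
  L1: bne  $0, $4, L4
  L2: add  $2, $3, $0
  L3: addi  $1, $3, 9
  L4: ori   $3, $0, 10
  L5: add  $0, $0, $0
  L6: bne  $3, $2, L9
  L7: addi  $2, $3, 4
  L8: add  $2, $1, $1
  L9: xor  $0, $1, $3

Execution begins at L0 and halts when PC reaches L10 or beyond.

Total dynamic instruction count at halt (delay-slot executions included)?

8

#0 addi  $2, $2, 5 ; 0/9/7/9/9
#1 bne  $0, $4, L4 ; 0/9/7/9/9 ; →target
#2 add  $2, $3, $0 ; 0/9/9/9/9
#4 ori   $3, $0, 10 ; 0/9/9/10/9
#5 add  $0, $0, $0 ; 0/9/9/10/9
#6 bne  $3, $2, L9 ; 0/9/9/10/9 ; →target
#7 addi  $2, $3, 4 ; 0/9/14/10/9
#9 xor  $0, $1, $3 ; 0/9/14/10/9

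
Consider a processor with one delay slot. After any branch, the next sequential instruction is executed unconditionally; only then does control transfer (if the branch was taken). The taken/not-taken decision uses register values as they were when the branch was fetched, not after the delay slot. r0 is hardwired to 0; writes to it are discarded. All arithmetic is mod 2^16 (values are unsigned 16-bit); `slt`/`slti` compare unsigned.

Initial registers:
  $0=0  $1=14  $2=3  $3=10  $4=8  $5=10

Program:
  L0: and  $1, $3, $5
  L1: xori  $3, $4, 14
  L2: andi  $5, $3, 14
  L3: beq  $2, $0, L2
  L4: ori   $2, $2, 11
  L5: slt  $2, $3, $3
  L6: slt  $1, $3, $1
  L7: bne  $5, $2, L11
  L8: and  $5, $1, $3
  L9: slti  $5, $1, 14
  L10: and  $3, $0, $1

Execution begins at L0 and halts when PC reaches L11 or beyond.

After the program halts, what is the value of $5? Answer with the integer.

  step pc=0: and  $1, $3, $5  regs=(0,10,3,10,8,10)
  step pc=1: xori  $3, $4, 14  regs=(0,10,3,6,8,10)
  step pc=2: andi  $5, $3, 14  regs=(0,10,3,6,8,6)
  step pc=3: beq  $2, $0, L2  cond=F  regs=(0,10,3,6,8,6)
  step pc=4: ori   $2, $2, 11  regs=(0,10,11,6,8,6)
  step pc=5: slt  $2, $3, $3  regs=(0,10,0,6,8,6)
  step pc=6: slt  $1, $3, $1  regs=(0,1,0,6,8,6)
  step pc=7: bne  $5, $2, L11  cond=T  regs=(0,1,0,6,8,6)
  step pc=8: and  $5, $1, $3  regs=(0,1,0,6,8,0)

0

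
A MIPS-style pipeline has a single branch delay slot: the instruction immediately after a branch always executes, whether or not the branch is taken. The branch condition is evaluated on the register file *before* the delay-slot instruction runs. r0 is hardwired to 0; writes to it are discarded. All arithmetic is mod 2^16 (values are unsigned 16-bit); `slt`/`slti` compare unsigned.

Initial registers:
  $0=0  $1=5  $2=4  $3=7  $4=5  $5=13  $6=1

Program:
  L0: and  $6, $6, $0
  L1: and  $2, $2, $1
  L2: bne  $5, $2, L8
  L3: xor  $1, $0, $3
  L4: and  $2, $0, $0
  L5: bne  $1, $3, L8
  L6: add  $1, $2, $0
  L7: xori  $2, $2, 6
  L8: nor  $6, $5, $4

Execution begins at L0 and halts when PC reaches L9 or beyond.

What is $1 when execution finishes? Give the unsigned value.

PC=0  and  $6, $6, $0        | $0=0 $1=5 $2=4 $3=7 $4=5 $5=13 $6=0
PC=1  and  $2, $2, $1        | $0=0 $1=5 $2=4 $3=7 $4=5 $5=13 $6=0
PC=2  bne  $5, $2, L8        | $0=0 $1=5 $2=4 $3=7 $4=5 $5=13 $6=0  [TAKEN]
PC=3  xor  $1, $0, $3        | $0=0 $1=7 $2=4 $3=7 $4=5 $5=13 $6=0
PC=8  nor  $6, $5, $4        | $0=0 $1=7 $2=4 $3=7 $4=5 $5=13 $6=65522

7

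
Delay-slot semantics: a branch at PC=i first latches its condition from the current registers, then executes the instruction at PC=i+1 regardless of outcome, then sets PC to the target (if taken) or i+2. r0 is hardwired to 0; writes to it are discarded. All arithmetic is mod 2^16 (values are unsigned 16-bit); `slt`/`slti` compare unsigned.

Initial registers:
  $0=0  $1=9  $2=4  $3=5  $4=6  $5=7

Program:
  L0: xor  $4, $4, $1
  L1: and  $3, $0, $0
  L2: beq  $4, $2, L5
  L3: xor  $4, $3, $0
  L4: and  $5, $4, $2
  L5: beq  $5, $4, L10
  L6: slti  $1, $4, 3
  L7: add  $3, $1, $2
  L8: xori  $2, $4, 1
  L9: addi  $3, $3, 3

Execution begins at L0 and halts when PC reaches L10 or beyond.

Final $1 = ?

1

PC=0  xor  $4, $4, $1        | $0=0 $1=9 $2=4 $3=5 $4=15 $5=7
PC=1  and  $3, $0, $0        | $0=0 $1=9 $2=4 $3=0 $4=15 $5=7
PC=2  beq  $4, $2, L5        | $0=0 $1=9 $2=4 $3=0 $4=15 $5=7  [not taken]
PC=3  xor  $4, $3, $0        | $0=0 $1=9 $2=4 $3=0 $4=0 $5=7
PC=4  and  $5, $4, $2        | $0=0 $1=9 $2=4 $3=0 $4=0 $5=0
PC=5  beq  $5, $4, L10       | $0=0 $1=9 $2=4 $3=0 $4=0 $5=0  [TAKEN]
PC=6  slti  $1, $4, 3        | $0=0 $1=1 $2=4 $3=0 $4=0 $5=0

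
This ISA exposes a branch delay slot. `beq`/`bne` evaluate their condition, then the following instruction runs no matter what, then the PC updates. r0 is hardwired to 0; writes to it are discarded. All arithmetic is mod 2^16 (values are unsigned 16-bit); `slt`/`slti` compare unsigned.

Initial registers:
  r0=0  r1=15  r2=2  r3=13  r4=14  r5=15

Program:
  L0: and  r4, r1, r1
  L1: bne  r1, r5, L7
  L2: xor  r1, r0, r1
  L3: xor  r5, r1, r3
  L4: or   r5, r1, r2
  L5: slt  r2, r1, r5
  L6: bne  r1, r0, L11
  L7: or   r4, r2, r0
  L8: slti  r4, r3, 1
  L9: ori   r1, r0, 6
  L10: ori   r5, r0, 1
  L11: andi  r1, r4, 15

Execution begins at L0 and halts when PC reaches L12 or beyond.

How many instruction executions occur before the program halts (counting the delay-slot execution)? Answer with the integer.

9

  step pc=0: and  r4, r1, r1  regs=(0,15,2,13,15,15)
  step pc=1: bne  r1, r5, L7  cond=F  regs=(0,15,2,13,15,15)
  step pc=2: xor  r1, r0, r1  regs=(0,15,2,13,15,15)
  step pc=3: xor  r5, r1, r3  regs=(0,15,2,13,15,2)
  step pc=4: or   r5, r1, r2  regs=(0,15,2,13,15,15)
  step pc=5: slt  r2, r1, r5  regs=(0,15,0,13,15,15)
  step pc=6: bne  r1, r0, L11  cond=T  regs=(0,15,0,13,15,15)
  step pc=7: or   r4, r2, r0  regs=(0,15,0,13,0,15)
  step pc=11: andi  r1, r4, 15  regs=(0,0,0,13,0,15)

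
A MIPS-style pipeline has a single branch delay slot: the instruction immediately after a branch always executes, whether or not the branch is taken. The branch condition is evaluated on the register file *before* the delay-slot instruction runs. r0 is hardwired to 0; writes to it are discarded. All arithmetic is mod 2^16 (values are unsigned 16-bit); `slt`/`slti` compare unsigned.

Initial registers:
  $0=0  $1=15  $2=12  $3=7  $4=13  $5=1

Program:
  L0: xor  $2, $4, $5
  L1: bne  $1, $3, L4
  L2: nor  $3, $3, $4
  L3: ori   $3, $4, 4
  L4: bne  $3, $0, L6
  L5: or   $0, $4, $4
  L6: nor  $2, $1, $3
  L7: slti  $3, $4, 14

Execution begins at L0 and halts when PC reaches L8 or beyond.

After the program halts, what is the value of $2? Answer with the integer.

0

PC=0  xor  $2, $4, $5        | $0=0 $1=15 $2=12 $3=7 $4=13 $5=1
PC=1  bne  $1, $3, L4        | $0=0 $1=15 $2=12 $3=7 $4=13 $5=1  [TAKEN]
PC=2  nor  $3, $3, $4        | $0=0 $1=15 $2=12 $3=65520 $4=13 $5=1
PC=4  bne  $3, $0, L6        | $0=0 $1=15 $2=12 $3=65520 $4=13 $5=1  [TAKEN]
PC=5  or   $0, $4, $4        | $0=0 $1=15 $2=12 $3=65520 $4=13 $5=1
PC=6  nor  $2, $1, $3        | $0=0 $1=15 $2=0 $3=65520 $4=13 $5=1
PC=7  slti  $3, $4, 14       | $0=0 $1=15 $2=0 $3=1 $4=13 $5=1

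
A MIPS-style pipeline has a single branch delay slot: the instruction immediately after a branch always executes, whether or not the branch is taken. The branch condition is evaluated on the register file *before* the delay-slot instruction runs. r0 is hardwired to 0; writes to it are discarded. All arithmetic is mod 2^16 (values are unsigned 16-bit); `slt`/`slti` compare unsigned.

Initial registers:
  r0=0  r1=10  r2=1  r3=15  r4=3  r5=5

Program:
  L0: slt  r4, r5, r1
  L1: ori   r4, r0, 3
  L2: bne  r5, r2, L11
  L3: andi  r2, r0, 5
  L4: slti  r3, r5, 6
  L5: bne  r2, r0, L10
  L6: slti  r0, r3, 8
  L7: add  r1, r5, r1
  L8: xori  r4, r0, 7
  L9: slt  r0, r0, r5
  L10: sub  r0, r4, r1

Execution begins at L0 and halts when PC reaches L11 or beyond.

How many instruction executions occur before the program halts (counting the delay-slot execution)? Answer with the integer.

[0] slt  r4, r5, r1  →  {r0:0, r1:10, r2:1, r3:15, r4:1, r5:5}
[1] ori   r4, r0, 3  →  {r0:0, r1:10, r2:1, r3:15, r4:3, r5:5}
[2] bne  r5, r2, L11  →  {r0:0, r1:10, r2:1, r3:15, r4:3, r5:5}  ⟨branch taken⟩
[3] andi  r2, r0, 5  →  {r0:0, r1:10, r2:0, r3:15, r4:3, r5:5}

4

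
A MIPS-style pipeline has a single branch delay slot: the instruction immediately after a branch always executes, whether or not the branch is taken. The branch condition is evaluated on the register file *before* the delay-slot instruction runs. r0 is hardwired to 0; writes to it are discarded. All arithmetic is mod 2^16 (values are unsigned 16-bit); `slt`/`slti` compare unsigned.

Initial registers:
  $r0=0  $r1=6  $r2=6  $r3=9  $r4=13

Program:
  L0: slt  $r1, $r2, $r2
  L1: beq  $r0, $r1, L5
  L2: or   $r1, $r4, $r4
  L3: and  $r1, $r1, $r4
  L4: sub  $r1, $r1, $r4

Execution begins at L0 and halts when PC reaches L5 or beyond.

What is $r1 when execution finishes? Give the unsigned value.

#0 slt  $r1, $r2, $r2 ; 0/0/6/9/13
#1 beq  $r0, $r1, L5 ; 0/0/6/9/13 ; →target
#2 or   $r1, $r4, $r4 ; 0/13/6/9/13

13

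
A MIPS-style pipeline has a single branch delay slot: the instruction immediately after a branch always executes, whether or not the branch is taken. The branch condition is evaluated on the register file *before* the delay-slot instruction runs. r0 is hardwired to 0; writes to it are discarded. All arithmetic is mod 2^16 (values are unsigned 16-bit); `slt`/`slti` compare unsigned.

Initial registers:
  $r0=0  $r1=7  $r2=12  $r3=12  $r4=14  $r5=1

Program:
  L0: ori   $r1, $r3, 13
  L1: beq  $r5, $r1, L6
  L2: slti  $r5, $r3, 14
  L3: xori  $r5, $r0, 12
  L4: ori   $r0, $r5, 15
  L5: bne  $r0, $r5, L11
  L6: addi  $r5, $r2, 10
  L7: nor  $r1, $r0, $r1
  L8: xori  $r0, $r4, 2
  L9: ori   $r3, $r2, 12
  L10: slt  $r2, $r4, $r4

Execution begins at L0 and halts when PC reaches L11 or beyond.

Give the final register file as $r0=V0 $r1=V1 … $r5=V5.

#0 ori   $r1, $r3, 13 ; 0/13/12/12/14/1
#1 beq  $r5, $r1, L6 ; 0/13/12/12/14/1 ; →fallthru
#2 slti  $r5, $r3, 14 ; 0/13/12/12/14/1
#3 xori  $r5, $r0, 12 ; 0/13/12/12/14/12
#4 ori   $r0, $r5, 15 ; 0/13/12/12/14/12
#5 bne  $r0, $r5, L11 ; 0/13/12/12/14/12 ; →target
#6 addi  $r5, $r2, 10 ; 0/13/12/12/14/22

$r0=0 $r1=13 $r2=12 $r3=12 $r4=14 $r5=22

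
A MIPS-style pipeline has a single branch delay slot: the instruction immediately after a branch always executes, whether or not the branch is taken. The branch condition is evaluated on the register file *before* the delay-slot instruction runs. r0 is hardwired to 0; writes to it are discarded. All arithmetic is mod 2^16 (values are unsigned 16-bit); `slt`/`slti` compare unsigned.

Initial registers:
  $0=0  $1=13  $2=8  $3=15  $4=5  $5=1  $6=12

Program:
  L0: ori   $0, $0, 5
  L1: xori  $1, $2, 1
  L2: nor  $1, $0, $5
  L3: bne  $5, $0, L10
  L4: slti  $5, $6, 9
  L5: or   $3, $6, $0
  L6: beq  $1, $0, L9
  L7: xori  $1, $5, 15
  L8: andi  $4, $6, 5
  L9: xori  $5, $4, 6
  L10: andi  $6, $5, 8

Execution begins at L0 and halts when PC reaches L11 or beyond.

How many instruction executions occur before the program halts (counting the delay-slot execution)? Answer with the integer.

6

#0 ori   $0, $0, 5 ; 0/13/8/15/5/1/12
#1 xori  $1, $2, 1 ; 0/9/8/15/5/1/12
#2 nor  $1, $0, $5 ; 0/65534/8/15/5/1/12
#3 bne  $5, $0, L10 ; 0/65534/8/15/5/1/12 ; →target
#4 slti  $5, $6, 9 ; 0/65534/8/15/5/0/12
#10 andi  $6, $5, 8 ; 0/65534/8/15/5/0/0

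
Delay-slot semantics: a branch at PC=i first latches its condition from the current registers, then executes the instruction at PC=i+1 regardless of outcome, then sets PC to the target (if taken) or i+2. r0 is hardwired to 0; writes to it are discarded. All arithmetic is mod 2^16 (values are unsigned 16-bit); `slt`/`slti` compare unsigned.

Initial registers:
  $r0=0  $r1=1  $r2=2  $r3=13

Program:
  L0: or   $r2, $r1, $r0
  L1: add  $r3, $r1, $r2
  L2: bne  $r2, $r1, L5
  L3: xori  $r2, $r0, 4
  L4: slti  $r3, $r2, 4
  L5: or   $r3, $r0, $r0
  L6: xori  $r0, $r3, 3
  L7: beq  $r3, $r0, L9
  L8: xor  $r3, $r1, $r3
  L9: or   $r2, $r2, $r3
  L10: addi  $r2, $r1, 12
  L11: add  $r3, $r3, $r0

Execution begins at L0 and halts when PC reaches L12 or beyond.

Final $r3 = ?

1

PC=0  or   $r2, $r1, $r0     | $r0=0 $r1=1 $r2=1 $r3=13
PC=1  add  $r3, $r1, $r2     | $r0=0 $r1=1 $r2=1 $r3=2
PC=2  bne  $r2, $r1, L5      | $r0=0 $r1=1 $r2=1 $r3=2  [not taken]
PC=3  xori  $r2, $r0, 4      | $r0=0 $r1=1 $r2=4 $r3=2
PC=4  slti  $r3, $r2, 4      | $r0=0 $r1=1 $r2=4 $r3=0
PC=5  or   $r3, $r0, $r0     | $r0=0 $r1=1 $r2=4 $r3=0
PC=6  xori  $r0, $r3, 3      | $r0=0 $r1=1 $r2=4 $r3=0
PC=7  beq  $r3, $r0, L9      | $r0=0 $r1=1 $r2=4 $r3=0  [TAKEN]
PC=8  xor  $r3, $r1, $r3     | $r0=0 $r1=1 $r2=4 $r3=1
PC=9  or   $r2, $r2, $r3     | $r0=0 $r1=1 $r2=5 $r3=1
PC=10 addi  $r2, $r1, 12     | $r0=0 $r1=1 $r2=13 $r3=1
PC=11 add  $r3, $r3, $r0     | $r0=0 $r1=1 $r2=13 $r3=1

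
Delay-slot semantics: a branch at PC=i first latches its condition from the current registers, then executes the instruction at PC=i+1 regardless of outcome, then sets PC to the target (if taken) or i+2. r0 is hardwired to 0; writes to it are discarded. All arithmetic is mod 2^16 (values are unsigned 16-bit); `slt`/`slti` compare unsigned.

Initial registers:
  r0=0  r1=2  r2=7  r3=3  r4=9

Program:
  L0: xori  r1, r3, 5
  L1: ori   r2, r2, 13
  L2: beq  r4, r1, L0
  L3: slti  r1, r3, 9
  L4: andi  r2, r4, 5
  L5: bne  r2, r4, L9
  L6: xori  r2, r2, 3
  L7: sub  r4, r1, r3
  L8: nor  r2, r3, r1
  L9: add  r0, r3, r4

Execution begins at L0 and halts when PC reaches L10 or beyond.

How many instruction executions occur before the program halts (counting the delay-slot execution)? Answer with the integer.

8

#0 xori  r1, r3, 5 ; 0/6/7/3/9
#1 ori   r2, r2, 13 ; 0/6/15/3/9
#2 beq  r4, r1, L0 ; 0/6/15/3/9 ; →fallthru
#3 slti  r1, r3, 9 ; 0/1/15/3/9
#4 andi  r2, r4, 5 ; 0/1/1/3/9
#5 bne  r2, r4, L9 ; 0/1/1/3/9 ; →target
#6 xori  r2, r2, 3 ; 0/1/2/3/9
#9 add  r0, r3, r4 ; 0/1/2/3/9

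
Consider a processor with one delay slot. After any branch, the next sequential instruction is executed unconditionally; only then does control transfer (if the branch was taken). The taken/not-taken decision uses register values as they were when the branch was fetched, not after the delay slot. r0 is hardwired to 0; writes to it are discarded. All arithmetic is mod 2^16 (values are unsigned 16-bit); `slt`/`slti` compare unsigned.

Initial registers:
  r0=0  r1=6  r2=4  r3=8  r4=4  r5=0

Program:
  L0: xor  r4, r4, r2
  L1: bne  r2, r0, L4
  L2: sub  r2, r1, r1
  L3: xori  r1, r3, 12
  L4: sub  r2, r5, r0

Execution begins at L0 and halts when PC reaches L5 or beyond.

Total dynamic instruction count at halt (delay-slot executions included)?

4

[0] xor  r4, r4, r2  →  {r0:0, r1:6, r2:4, r3:8, r4:0, r5:0}
[1] bne  r2, r0, L4  →  {r0:0, r1:6, r2:4, r3:8, r4:0, r5:0}  ⟨branch taken⟩
[2] sub  r2, r1, r1  →  {r0:0, r1:6, r2:0, r3:8, r4:0, r5:0}
[4] sub  r2, r5, r0  →  {r0:0, r1:6, r2:0, r3:8, r4:0, r5:0}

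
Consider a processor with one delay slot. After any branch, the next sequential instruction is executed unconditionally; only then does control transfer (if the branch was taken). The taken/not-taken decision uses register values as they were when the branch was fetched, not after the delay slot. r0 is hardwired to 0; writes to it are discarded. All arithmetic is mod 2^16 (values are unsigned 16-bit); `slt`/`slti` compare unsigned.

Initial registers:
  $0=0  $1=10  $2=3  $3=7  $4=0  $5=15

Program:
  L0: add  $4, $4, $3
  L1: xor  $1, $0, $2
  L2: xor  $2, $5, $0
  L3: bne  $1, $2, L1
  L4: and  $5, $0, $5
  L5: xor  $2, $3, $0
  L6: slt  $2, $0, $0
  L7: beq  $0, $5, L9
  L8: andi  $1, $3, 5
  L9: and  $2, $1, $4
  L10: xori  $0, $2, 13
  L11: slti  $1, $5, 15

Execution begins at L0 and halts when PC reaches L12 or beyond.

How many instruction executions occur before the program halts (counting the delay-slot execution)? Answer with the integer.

20

#0 add  $4, $4, $3 ; 0/10/3/7/7/15
#1 xor  $1, $0, $2 ; 0/3/3/7/7/15
#2 xor  $2, $5, $0 ; 0/3/15/7/7/15
#3 bne  $1, $2, L1 ; 0/3/15/7/7/15 ; →target
#4 and  $5, $0, $5 ; 0/3/15/7/7/0
#1 xor  $1, $0, $2 ; 0/15/15/7/7/0
#2 xor  $2, $5, $0 ; 0/15/0/7/7/0
#3 bne  $1, $2, L1 ; 0/15/0/7/7/0 ; →target
#4 and  $5, $0, $5 ; 0/15/0/7/7/0
#1 xor  $1, $0, $2 ; 0/0/0/7/7/0
#2 xor  $2, $5, $0 ; 0/0/0/7/7/0
#3 bne  $1, $2, L1 ; 0/0/0/7/7/0 ; →fallthru
#4 and  $5, $0, $5 ; 0/0/0/7/7/0
#5 xor  $2, $3, $0 ; 0/0/7/7/7/0
#6 slt  $2, $0, $0 ; 0/0/0/7/7/0
#7 beq  $0, $5, L9 ; 0/0/0/7/7/0 ; →target
#8 andi  $1, $3, 5 ; 0/5/0/7/7/0
#9 and  $2, $1, $4 ; 0/5/5/7/7/0
#10 xori  $0, $2, 13 ; 0/5/5/7/7/0
#11 slti  $1, $5, 15 ; 0/1/5/7/7/0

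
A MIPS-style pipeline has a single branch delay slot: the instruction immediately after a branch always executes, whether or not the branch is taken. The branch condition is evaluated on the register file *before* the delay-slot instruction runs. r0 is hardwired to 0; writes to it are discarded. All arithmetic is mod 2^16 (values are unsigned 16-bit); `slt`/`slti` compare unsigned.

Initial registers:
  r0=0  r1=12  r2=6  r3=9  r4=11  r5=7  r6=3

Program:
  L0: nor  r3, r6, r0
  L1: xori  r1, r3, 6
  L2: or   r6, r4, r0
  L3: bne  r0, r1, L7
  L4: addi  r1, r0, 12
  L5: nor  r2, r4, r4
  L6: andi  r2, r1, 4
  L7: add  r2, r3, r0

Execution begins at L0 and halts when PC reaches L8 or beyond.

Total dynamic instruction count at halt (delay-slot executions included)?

#0 nor  r3, r6, r0 ; 0/12/6/65532/11/7/3
#1 xori  r1, r3, 6 ; 0/65530/6/65532/11/7/3
#2 or   r6, r4, r0 ; 0/65530/6/65532/11/7/11
#3 bne  r0, r1, L7 ; 0/65530/6/65532/11/7/11 ; →target
#4 addi  r1, r0, 12 ; 0/12/6/65532/11/7/11
#7 add  r2, r3, r0 ; 0/12/65532/65532/11/7/11

6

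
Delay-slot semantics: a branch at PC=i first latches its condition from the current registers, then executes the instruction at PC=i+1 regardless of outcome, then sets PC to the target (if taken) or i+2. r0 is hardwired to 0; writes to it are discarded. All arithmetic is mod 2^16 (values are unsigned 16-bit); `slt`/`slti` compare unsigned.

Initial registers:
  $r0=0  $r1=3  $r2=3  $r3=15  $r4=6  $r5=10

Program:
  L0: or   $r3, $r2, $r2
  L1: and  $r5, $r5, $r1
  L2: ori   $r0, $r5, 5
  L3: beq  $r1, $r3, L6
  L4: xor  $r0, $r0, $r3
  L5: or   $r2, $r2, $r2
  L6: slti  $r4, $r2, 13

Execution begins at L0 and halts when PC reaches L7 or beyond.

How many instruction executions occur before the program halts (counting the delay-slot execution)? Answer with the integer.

6

PC=0  or   $r3, $r2, $r2     | $r0=0 $r1=3 $r2=3 $r3=3 $r4=6 $r5=10
PC=1  and  $r5, $r5, $r1     | $r0=0 $r1=3 $r2=3 $r3=3 $r4=6 $r5=2
PC=2  ori   $r0, $r5, 5      | $r0=0 $r1=3 $r2=3 $r3=3 $r4=6 $r5=2
PC=3  beq  $r1, $r3, L6      | $r0=0 $r1=3 $r2=3 $r3=3 $r4=6 $r5=2  [TAKEN]
PC=4  xor  $r0, $r0, $r3     | $r0=0 $r1=3 $r2=3 $r3=3 $r4=6 $r5=2
PC=6  slti  $r4, $r2, 13     | $r0=0 $r1=3 $r2=3 $r3=3 $r4=1 $r5=2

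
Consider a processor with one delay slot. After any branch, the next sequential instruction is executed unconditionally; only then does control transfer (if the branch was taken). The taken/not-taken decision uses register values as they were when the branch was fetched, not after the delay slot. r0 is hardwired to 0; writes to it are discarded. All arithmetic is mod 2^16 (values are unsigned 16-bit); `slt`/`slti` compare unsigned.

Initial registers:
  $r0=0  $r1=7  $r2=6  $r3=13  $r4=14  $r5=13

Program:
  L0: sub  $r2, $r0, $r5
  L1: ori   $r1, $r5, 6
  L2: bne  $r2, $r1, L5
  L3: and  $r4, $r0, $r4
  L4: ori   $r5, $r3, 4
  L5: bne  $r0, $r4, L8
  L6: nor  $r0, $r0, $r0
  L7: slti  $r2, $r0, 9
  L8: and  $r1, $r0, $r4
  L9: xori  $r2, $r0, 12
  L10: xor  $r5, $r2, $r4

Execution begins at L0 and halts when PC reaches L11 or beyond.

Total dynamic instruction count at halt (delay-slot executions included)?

10

#0 sub  $r2, $r0, $r5 ; 0/7/65523/13/14/13
#1 ori   $r1, $r5, 6 ; 0/15/65523/13/14/13
#2 bne  $r2, $r1, L5 ; 0/15/65523/13/14/13 ; →target
#3 and  $r4, $r0, $r4 ; 0/15/65523/13/0/13
#5 bne  $r0, $r4, L8 ; 0/15/65523/13/0/13 ; →fallthru
#6 nor  $r0, $r0, $r0 ; 0/15/65523/13/0/13
#7 slti  $r2, $r0, 9 ; 0/15/1/13/0/13
#8 and  $r1, $r0, $r4 ; 0/0/1/13/0/13
#9 xori  $r2, $r0, 12 ; 0/0/12/13/0/13
#10 xor  $r5, $r2, $r4 ; 0/0/12/13/0/12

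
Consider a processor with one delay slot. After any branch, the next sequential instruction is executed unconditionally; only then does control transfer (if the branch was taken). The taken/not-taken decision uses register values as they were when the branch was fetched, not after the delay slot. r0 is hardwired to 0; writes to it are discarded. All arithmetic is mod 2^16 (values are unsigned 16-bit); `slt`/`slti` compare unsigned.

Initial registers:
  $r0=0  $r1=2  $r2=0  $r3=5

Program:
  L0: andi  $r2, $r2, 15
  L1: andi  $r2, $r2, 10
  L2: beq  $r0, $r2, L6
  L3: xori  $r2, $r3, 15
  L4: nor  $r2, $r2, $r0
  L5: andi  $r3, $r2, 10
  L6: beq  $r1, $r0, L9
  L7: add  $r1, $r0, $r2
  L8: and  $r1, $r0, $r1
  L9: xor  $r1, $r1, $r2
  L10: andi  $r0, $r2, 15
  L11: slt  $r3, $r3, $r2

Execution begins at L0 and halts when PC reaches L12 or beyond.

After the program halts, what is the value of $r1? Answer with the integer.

#0 andi  $r2, $r2, 15 ; 0/2/0/5
#1 andi  $r2, $r2, 10 ; 0/2/0/5
#2 beq  $r0, $r2, L6 ; 0/2/0/5 ; →target
#3 xori  $r2, $r3, 15 ; 0/2/10/5
#6 beq  $r1, $r0, L9 ; 0/2/10/5 ; →fallthru
#7 add  $r1, $r0, $r2 ; 0/10/10/5
#8 and  $r1, $r0, $r1 ; 0/0/10/5
#9 xor  $r1, $r1, $r2 ; 0/10/10/5
#10 andi  $r0, $r2, 15 ; 0/10/10/5
#11 slt  $r3, $r3, $r2 ; 0/10/10/1

10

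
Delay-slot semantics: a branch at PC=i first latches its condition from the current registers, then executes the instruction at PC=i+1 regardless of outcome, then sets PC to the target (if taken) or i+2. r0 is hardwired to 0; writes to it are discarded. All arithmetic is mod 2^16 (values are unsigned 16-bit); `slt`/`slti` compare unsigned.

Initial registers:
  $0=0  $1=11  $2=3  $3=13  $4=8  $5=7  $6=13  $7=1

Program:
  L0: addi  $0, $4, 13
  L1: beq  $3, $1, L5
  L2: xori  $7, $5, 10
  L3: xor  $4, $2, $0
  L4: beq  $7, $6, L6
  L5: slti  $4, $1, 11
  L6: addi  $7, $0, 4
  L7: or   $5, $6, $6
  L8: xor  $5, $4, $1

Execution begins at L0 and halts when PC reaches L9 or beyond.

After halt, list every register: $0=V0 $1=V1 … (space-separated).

$0=0 $1=11 $2=3 $3=13 $4=0 $5=11 $6=13 $7=4

[0] addi  $0, $4, 13  →  {$0:0, $1:11, $2:3, $3:13, $4:8, $5:7, $6:13, $7:1}
[1] beq  $3, $1, L5  →  {$0:0, $1:11, $2:3, $3:13, $4:8, $5:7, $6:13, $7:1}  ⟨branch fallthrough⟩
[2] xori  $7, $5, 10  →  {$0:0, $1:11, $2:3, $3:13, $4:8, $5:7, $6:13, $7:13}
[3] xor  $4, $2, $0  →  {$0:0, $1:11, $2:3, $3:13, $4:3, $5:7, $6:13, $7:13}
[4] beq  $7, $6, L6  →  {$0:0, $1:11, $2:3, $3:13, $4:3, $5:7, $6:13, $7:13}  ⟨branch taken⟩
[5] slti  $4, $1, 11  →  {$0:0, $1:11, $2:3, $3:13, $4:0, $5:7, $6:13, $7:13}
[6] addi  $7, $0, 4  →  {$0:0, $1:11, $2:3, $3:13, $4:0, $5:7, $6:13, $7:4}
[7] or   $5, $6, $6  →  {$0:0, $1:11, $2:3, $3:13, $4:0, $5:13, $6:13, $7:4}
[8] xor  $5, $4, $1  →  {$0:0, $1:11, $2:3, $3:13, $4:0, $5:11, $6:13, $7:4}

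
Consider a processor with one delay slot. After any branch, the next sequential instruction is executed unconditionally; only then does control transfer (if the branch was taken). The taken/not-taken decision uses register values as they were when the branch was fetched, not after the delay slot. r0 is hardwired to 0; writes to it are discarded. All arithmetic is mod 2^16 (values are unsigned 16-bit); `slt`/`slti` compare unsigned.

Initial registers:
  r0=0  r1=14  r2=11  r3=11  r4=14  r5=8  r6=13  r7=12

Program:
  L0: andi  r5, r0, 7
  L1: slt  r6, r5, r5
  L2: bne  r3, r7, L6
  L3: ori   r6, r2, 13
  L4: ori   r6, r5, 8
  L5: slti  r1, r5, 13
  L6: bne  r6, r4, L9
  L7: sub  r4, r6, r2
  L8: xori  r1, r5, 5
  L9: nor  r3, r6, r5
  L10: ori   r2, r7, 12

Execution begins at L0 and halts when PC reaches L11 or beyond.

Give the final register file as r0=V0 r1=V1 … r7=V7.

#0 andi  r5, r0, 7 ; 0/14/11/11/14/0/13/12
#1 slt  r6, r5, r5 ; 0/14/11/11/14/0/0/12
#2 bne  r3, r7, L6 ; 0/14/11/11/14/0/0/12 ; →target
#3 ori   r6, r2, 13 ; 0/14/11/11/14/0/15/12
#6 bne  r6, r4, L9 ; 0/14/11/11/14/0/15/12 ; →target
#7 sub  r4, r6, r2 ; 0/14/11/11/4/0/15/12
#9 nor  r3, r6, r5 ; 0/14/11/65520/4/0/15/12
#10 ori   r2, r7, 12 ; 0/14/12/65520/4/0/15/12

r0=0 r1=14 r2=12 r3=65520 r4=4 r5=0 r6=15 r7=12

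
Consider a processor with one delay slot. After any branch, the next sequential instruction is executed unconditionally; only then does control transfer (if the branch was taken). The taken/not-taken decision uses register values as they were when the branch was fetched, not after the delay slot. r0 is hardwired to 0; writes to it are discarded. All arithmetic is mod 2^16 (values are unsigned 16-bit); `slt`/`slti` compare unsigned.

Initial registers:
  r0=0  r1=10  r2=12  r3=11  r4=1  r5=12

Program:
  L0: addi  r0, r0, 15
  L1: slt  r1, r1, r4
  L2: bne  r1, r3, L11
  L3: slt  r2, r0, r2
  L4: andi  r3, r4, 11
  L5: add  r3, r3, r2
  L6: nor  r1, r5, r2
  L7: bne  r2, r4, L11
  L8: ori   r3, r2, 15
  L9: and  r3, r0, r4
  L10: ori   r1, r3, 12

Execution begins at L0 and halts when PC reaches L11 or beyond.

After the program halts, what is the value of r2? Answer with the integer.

1

[0] addi  r0, r0, 15  →  {r0:0, r1:10, r2:12, r3:11, r4:1, r5:12}
[1] slt  r1, r1, r4  →  {r0:0, r1:0, r2:12, r3:11, r4:1, r5:12}
[2] bne  r1, r3, L11  →  {r0:0, r1:0, r2:12, r3:11, r4:1, r5:12}  ⟨branch taken⟩
[3] slt  r2, r0, r2  →  {r0:0, r1:0, r2:1, r3:11, r4:1, r5:12}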